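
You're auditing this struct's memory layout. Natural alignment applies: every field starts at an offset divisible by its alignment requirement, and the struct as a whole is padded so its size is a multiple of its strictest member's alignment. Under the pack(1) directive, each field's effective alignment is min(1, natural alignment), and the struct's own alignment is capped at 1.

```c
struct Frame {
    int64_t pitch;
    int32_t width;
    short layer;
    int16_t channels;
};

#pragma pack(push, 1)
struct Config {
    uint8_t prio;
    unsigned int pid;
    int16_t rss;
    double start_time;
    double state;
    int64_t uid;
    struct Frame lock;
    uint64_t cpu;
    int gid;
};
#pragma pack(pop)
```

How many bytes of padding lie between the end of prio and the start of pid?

0

Frame: 0..8  pitch  (8B, 8-aligned); 8..12  width  (4B, 4-aligned); 12..14  layer  (2B, 2-aligned); 14..16  channels  (2B, 2-aligned); sizeof = 16, alignof = 8
0..1  prio  (1B, 1-aligned)
1..5  pid  (4B, 1-aligned)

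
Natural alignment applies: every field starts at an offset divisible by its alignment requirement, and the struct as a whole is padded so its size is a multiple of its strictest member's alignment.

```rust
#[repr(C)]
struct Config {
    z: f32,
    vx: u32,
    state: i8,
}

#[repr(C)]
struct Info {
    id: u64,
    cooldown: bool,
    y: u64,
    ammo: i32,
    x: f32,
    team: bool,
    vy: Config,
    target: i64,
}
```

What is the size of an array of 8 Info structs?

Config: z at 0 (size 4, align 4) → ends 4; vx at 4 (size 4, align 4) → ends 8; state at 8 (size 1, align 1) → ends 9; tail pad 3 to reach multiple of 4; total 12 bytes, alignment 4
id at 0 (size 8, align 8) → ends 8
cooldown at 8 (size 1, align 1) → ends 9
pad 7 to align 8 for y
y at 16 (size 8, align 8) → ends 24
ammo at 24 (size 4, align 4) → ends 28
x at 28 (size 4, align 4) → ends 32
team at 32 (size 1, align 1) → ends 33
pad 3 to align 4 for vy
vy at 36 (size 12, align 4) → ends 48
target at 48 (size 8, align 8) → ends 56
total 56 bytes, alignment 8
array of 8: 8 × 56 = 448

448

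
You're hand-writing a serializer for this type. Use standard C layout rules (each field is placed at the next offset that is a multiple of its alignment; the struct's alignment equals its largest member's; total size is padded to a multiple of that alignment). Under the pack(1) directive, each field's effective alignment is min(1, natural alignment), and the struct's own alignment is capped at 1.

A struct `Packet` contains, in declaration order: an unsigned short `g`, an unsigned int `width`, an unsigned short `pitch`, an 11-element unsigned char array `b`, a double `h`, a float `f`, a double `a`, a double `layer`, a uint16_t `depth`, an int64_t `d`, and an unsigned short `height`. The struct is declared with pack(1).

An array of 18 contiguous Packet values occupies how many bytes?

@0: g [2B, align 1] → 2
@2: width [4B, align 1] → 6
@6: pitch [2B, align 1] → 8
@8: b [11B, align 1] → 19
@19: h [8B, align 1] → 27
@27: f [4B, align 1] → 31
@31: a [8B, align 1] → 39
@39: layer [8B, align 1] → 47
@47: depth [2B, align 1] → 49
@49: d [8B, align 1] → 57
@57: height [2B, align 1] → 59
size 59, align 1
array of 18: 18 × 59 = 1062

1062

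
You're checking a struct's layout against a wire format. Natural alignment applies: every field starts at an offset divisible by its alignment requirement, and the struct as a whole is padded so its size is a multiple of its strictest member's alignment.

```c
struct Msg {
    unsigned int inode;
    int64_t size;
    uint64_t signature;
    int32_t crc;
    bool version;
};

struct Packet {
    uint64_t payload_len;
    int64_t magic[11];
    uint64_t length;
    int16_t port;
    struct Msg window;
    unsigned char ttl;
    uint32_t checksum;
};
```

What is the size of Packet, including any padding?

Msg: @0: inode [4B, align 4] → 4; +4 pad (align 8); @8: size [8B, align 8] → 16; @16: signature [8B, align 8] → 24; @24: crc [4B, align 4] → 28; @28: version [1B, align 1] → 29; +3 tail pad (align 8); size 32, align 8
@0: payload_len [8B, align 8] → 8
@8: magic [88B, align 8] → 96
@96: length [8B, align 8] → 104
@104: port [2B, align 2] → 106
+6 pad (align 8)
@112: window [32B, align 8] → 144
@144: ttl [1B, align 1] → 145
+3 pad (align 4)
@148: checksum [4B, align 4] → 152
size 152, align 8

152 bytes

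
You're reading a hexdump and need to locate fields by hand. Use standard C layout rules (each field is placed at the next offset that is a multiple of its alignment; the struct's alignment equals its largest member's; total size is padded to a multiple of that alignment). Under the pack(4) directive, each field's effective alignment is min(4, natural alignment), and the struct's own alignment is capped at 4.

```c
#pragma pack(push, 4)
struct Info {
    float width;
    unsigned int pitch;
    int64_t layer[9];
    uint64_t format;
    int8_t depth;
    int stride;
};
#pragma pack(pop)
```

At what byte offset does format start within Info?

80

0..4  width  (4B, 4-aligned)
4..8  pitch  (4B, 4-aligned)
8..80  layer  (72B, 4-aligned)
80..88  format  (8B, 4-aligned)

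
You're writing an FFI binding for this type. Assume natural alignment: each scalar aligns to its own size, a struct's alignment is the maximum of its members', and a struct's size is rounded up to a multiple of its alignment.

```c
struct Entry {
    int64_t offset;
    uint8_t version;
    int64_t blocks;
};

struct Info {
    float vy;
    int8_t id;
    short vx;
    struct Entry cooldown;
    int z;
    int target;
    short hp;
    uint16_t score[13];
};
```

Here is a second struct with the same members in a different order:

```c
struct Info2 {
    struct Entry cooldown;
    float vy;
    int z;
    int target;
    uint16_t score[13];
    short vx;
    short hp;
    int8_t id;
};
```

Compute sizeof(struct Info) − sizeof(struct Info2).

0

Entry: offset at 0 (size 8, align 8) → ends 8; version at 8 (size 1, align 1) → ends 9; pad 7 to align 8 for blocks; blocks at 16 (size 8, align 8) → ends 24; total 24 bytes, alignment 8
vy at 0 (size 4, align 4) → ends 4
id at 4 (size 1, align 1) → ends 5
pad 1 to align 2 for vx
vx at 6 (size 2, align 2) → ends 8
cooldown at 8 (size 24, align 8) → ends 32
z at 32 (size 4, align 4) → ends 36
target at 36 (size 4, align 4) → ends 40
hp at 40 (size 2, align 2) → ends 42
score at 42 (size 26, align 2) → ends 68
tail pad 4 to reach multiple of 8
total 72 bytes, alignment 8
— Info2 —
cooldown at 0 (size 24, align 8) → ends 24
vy at 24 (size 4, align 4) → ends 28
z at 28 (size 4, align 4) → ends 32
target at 32 (size 4, align 4) → ends 36
score at 36 (size 26, align 2) → ends 62
vx at 62 (size 2, align 2) → ends 64
hp at 64 (size 2, align 2) → ends 66
id at 66 (size 1, align 1) → ends 67
tail pad 5 to reach multiple of 8
total 72 bytes, alignment 8
72 − 72 = 0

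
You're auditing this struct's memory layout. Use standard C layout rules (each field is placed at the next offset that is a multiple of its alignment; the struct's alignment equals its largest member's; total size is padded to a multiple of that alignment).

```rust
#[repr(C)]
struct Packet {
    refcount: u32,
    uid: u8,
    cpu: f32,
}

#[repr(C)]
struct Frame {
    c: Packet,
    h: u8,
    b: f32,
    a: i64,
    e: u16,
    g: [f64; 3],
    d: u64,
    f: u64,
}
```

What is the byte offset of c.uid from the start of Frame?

Packet: 0..4  refcount  (4B, 4-aligned); 4..5  uid  (1B, 1-aligned); 5..8  -- padding (3B); 8..12  cpu  (4B, 4-aligned); sizeof = 12, alignof = 4
0..12  c  (12B, 4-aligned)
within Packet: uid at 4
0 + 4 = 4

4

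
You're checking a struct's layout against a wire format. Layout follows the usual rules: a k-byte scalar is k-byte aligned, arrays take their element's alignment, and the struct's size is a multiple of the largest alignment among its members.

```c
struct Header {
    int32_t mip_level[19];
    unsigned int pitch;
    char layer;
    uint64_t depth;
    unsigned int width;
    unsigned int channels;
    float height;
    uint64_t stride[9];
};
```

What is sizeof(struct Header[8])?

mip_level at 0 (size 76, align 4) → ends 76
pitch at 76 (size 4, align 4) → ends 80
layer at 80 (size 1, align 1) → ends 81
pad 7 to align 8 for depth
depth at 88 (size 8, align 8) → ends 96
width at 96 (size 4, align 4) → ends 100
channels at 100 (size 4, align 4) → ends 104
height at 104 (size 4, align 4) → ends 108
pad 4 to align 8 for stride
stride at 112 (size 72, align 8) → ends 184
total 184 bytes, alignment 8
array of 8: 8 × 184 = 1472

1472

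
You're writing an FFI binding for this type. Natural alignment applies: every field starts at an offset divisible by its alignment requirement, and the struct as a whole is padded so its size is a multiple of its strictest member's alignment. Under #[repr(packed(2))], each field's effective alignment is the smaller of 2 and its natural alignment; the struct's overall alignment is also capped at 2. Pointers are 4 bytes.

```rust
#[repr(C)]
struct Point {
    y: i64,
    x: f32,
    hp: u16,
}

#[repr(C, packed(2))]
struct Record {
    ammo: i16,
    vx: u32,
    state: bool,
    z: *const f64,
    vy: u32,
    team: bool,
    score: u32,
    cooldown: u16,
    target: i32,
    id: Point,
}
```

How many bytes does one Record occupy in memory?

44 bytes

Point: y at 0 (size 8, align 8) → ends 8; x at 8 (size 4, align 4) → ends 12; hp at 12 (size 2, align 2) → ends 14; tail pad 2 to reach multiple of 8; total 16 bytes, alignment 8
ammo at 0 (size 2, align 2) → ends 2
vx at 2 (size 4, align 2) → ends 6
state at 6 (size 1, align 1) → ends 7
pad 1 to align 2 for z
z at 8 (size 4, align 2) → ends 12
vy at 12 (size 4, align 2) → ends 16
team at 16 (size 1, align 1) → ends 17
pad 1 to align 2 for score
score at 18 (size 4, align 2) → ends 22
cooldown at 22 (size 2, align 2) → ends 24
target at 24 (size 4, align 2) → ends 28
id at 28 (size 16, align 2) → ends 44
total 44 bytes, alignment 2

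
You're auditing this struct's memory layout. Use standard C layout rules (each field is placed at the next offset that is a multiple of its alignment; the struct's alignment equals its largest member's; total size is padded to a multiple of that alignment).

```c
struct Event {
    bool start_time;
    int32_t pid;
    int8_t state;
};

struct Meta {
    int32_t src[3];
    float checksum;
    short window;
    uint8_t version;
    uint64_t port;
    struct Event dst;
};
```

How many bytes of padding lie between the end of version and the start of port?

Event: start_time at 0 (size 1, align 1) → ends 1; pad 3 to align 4 for pid; pid at 4 (size 4, align 4) → ends 8; state at 8 (size 1, align 1) → ends 9; tail pad 3 to reach multiple of 4; total 12 bytes, alignment 4
src at 0 (size 12, align 4) → ends 12
checksum at 12 (size 4, align 4) → ends 16
window at 16 (size 2, align 2) → ends 18
version at 18 (size 1, align 1) → ends 19
pad 5 to align 8 for port
port at 24 (size 8, align 8) → ends 32

5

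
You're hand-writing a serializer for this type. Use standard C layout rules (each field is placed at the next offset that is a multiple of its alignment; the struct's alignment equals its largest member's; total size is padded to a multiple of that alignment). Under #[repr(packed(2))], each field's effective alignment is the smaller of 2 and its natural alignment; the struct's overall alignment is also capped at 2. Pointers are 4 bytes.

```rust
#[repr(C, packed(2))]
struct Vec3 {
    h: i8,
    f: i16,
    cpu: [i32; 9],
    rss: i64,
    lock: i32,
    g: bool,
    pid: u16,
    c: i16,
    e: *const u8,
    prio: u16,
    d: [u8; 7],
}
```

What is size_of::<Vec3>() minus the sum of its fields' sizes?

3

h at 0 (size 1, align 1) → ends 1
pad 1 to align 2 for f
f at 2 (size 2, align 2) → ends 4
cpu at 4 (size 36, align 2) → ends 40
rss at 40 (size 8, align 2) → ends 48
lock at 48 (size 4, align 2) → ends 52
g at 52 (size 1, align 1) → ends 53
pad 1 to align 2 for pid
pid at 54 (size 2, align 2) → ends 56
c at 56 (size 2, align 2) → ends 58
e at 58 (size 4, align 2) → ends 62
prio at 62 (size 2, align 2) → ends 64
d at 64 (size 7, align 1) → ends 71
tail pad 1 to reach multiple of 2
total 72 bytes, alignment 2
data bytes 69, size 72 → padding 3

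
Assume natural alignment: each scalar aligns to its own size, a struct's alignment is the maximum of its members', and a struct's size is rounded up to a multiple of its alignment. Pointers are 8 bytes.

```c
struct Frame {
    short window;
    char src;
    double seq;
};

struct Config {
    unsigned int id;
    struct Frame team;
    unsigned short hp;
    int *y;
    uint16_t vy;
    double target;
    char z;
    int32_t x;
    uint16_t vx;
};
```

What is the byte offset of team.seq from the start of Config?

Frame: window at 0 (size 2, align 2) → ends 2; src at 2 (size 1, align 1) → ends 3; pad 5 to align 8 for seq; seq at 8 (size 8, align 8) → ends 16; total 16 bytes, alignment 8
id at 0 (size 4, align 4) → ends 4
pad 4 to align 8 for team
team at 8 (size 16, align 8) → ends 24
within Frame: seq at 8
8 + 8 = 16

16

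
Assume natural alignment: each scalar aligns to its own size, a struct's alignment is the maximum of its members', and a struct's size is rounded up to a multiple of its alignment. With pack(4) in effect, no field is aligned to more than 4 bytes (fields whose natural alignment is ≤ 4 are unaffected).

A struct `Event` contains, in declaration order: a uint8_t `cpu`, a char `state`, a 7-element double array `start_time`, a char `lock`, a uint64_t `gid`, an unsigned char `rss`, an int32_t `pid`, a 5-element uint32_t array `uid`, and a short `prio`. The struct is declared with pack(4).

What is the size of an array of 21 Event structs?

@0: cpu [1B, align 1] → 1
@1: state [1B, align 1] → 2
+2 pad (align 4)
@4: start_time [56B, align 4] → 60
@60: lock [1B, align 1] → 61
+3 pad (align 4)
@64: gid [8B, align 4] → 72
@72: rss [1B, align 1] → 73
+3 pad (align 4)
@76: pid [4B, align 4] → 80
@80: uid [20B, align 4] → 100
@100: prio [2B, align 2] → 102
+2 tail pad (align 4)
size 104, align 4
array of 21: 21 × 104 = 2184

2184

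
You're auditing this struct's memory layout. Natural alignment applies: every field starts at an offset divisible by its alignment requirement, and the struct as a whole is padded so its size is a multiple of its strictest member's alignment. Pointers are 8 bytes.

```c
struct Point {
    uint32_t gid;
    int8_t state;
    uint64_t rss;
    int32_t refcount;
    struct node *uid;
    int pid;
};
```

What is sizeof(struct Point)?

40

0..4  gid  (4B, 4-aligned)
4..5  state  (1B, 1-aligned)
5..8  -- padding (3B)
8..16  rss  (8B, 8-aligned)
16..20  refcount  (4B, 4-aligned)
20..24  -- padding (4B)
24..32  uid  (8B, 8-aligned)
32..36  pid  (4B, 4-aligned)
36..40  -- tail padding (4B)
sizeof = 40, alignof = 8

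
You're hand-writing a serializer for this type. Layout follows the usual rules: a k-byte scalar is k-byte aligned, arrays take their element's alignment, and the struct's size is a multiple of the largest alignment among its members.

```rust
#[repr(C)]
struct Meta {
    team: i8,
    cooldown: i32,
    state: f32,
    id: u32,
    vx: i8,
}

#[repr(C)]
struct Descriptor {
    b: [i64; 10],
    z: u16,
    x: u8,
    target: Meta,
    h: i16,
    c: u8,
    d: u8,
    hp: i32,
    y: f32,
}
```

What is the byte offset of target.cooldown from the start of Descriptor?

Meta: @0: team [1B, align 1] → 1; +3 pad (align 4); @4: cooldown [4B, align 4] → 8; @8: state [4B, align 4] → 12; @12: id [4B, align 4] → 16; @16: vx [1B, align 1] → 17; +3 tail pad (align 4); size 20, align 4
@0: b [80B, align 8] → 80
@80: z [2B, align 2] → 82
@82: x [1B, align 1] → 83
+1 pad (align 4)
@84: target [20B, align 4] → 104
within Meta: cooldown at 4
84 + 4 = 88

88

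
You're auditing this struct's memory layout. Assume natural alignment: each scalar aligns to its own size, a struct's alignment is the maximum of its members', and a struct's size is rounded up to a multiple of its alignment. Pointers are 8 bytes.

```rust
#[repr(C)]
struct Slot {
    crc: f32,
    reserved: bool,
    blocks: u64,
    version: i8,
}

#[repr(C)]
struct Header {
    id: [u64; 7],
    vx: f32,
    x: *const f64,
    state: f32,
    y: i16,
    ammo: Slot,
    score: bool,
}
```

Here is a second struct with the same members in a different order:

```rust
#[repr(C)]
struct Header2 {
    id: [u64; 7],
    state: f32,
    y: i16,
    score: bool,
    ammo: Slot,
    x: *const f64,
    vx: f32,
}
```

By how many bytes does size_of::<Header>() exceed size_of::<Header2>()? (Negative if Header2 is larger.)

Slot: crc at 0 (size 4, align 4) → ends 4; reserved at 4 (size 1, align 1) → ends 5; pad 3 to align 8 for blocks; blocks at 8 (size 8, align 8) → ends 16; version at 16 (size 1, align 1) → ends 17; tail pad 7 to reach multiple of 8; total 24 bytes, alignment 8
id at 0 (size 56, align 8) → ends 56
vx at 56 (size 4, align 4) → ends 60
pad 4 to align 8 for x
x at 64 (size 8, align 8) → ends 72
state at 72 (size 4, align 4) → ends 76
y at 76 (size 2, align 2) → ends 78
pad 2 to align 8 for ammo
ammo at 80 (size 24, align 8) → ends 104
score at 104 (size 1, align 1) → ends 105
tail pad 7 to reach multiple of 8
total 112 bytes, alignment 8
— Header2 —
id at 0 (size 56, align 8) → ends 56
state at 56 (size 4, align 4) → ends 60
y at 60 (size 2, align 2) → ends 62
score at 62 (size 1, align 1) → ends 63
pad 1 to align 8 for ammo
ammo at 64 (size 24, align 8) → ends 88
x at 88 (size 8, align 8) → ends 96
vx at 96 (size 4, align 4) → ends 100
tail pad 4 to reach multiple of 8
total 104 bytes, alignment 8
112 − 104 = 8

8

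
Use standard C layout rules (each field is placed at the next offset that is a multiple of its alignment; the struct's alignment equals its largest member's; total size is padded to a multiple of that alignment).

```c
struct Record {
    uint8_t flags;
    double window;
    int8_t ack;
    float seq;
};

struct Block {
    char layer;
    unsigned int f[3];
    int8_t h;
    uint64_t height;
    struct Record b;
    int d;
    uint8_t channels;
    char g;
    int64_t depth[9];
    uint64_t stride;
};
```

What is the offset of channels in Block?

Record: 0..1  flags  (1B, 1-aligned); 1..8  -- padding (7B); 8..16  window  (8B, 8-aligned); 16..17  ack  (1B, 1-aligned); 17..20  -- padding (3B); 20..24  seq  (4B, 4-aligned); sizeof = 24, alignof = 8
0..1  layer  (1B, 1-aligned)
1..4  -- padding (3B)
4..16  f  (12B, 4-aligned)
16..17  h  (1B, 1-aligned)
17..24  -- padding (7B)
24..32  height  (8B, 8-aligned)
32..56  b  (24B, 8-aligned)
56..60  d  (4B, 4-aligned)
60..61  channels  (1B, 1-aligned)

60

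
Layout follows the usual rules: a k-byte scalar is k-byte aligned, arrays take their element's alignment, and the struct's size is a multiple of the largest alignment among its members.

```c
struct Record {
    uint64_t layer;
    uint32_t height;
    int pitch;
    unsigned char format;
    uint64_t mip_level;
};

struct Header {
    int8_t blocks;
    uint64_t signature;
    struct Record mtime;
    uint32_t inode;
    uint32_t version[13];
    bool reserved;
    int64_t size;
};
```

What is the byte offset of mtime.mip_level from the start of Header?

Record: layer at 0 (size 8, align 8) → ends 8; height at 8 (size 4, align 4) → ends 12; pitch at 12 (size 4, align 4) → ends 16; format at 16 (size 1, align 1) → ends 17; pad 7 to align 8 for mip_level; mip_level at 24 (size 8, align 8) → ends 32; total 32 bytes, alignment 8
blocks at 0 (size 1, align 1) → ends 1
pad 7 to align 8 for signature
signature at 8 (size 8, align 8) → ends 16
mtime at 16 (size 32, align 8) → ends 48
within Record: mip_level at 24
16 + 24 = 40

40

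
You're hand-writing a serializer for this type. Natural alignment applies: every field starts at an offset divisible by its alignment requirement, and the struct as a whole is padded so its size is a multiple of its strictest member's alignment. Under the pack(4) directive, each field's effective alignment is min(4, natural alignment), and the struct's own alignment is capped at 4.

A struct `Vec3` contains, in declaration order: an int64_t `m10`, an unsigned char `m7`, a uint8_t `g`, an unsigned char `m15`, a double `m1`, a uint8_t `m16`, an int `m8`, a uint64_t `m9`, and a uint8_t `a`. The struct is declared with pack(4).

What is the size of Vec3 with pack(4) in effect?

40

m10 at 0 (size 8, align 4) → ends 8
m7 at 8 (size 1, align 1) → ends 9
g at 9 (size 1, align 1) → ends 10
m15 at 10 (size 1, align 1) → ends 11
pad 1 to align 4 for m1
m1 at 12 (size 8, align 4) → ends 20
m16 at 20 (size 1, align 1) → ends 21
pad 3 to align 4 for m8
m8 at 24 (size 4, align 4) → ends 28
m9 at 28 (size 8, align 4) → ends 36
a at 36 (size 1, align 1) → ends 37
tail pad 3 to reach multiple of 4
total 40 bytes, alignment 4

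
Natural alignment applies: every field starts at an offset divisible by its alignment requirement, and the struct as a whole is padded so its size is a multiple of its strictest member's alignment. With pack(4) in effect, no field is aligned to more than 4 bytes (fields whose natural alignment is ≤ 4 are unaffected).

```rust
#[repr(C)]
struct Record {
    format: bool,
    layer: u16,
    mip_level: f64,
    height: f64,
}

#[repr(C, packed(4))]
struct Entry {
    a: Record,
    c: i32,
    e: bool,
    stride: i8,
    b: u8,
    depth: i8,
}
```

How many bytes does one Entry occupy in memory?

Record: 0..1  format  (1B, 1-aligned); 1..2  -- padding (1B); 2..4  layer  (2B, 2-aligned); 4..8  -- padding (4B); 8..16  mip_level  (8B, 8-aligned); 16..24  height  (8B, 8-aligned); sizeof = 24, alignof = 8
0..24  a  (24B, 4-aligned)
24..28  c  (4B, 4-aligned)
28..29  e  (1B, 1-aligned)
29..30  stride  (1B, 1-aligned)
30..31  b  (1B, 1-aligned)
31..32  depth  (1B, 1-aligned)
sizeof = 32, alignof = 4

32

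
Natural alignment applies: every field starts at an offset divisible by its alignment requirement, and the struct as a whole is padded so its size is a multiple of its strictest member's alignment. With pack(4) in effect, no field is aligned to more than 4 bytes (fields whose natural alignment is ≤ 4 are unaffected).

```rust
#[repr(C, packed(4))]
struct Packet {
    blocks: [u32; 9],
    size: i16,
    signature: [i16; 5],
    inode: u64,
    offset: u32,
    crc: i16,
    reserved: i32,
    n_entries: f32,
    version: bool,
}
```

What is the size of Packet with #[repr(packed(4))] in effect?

76

@0: blocks [36B, align 4] → 36
@36: size [2B, align 2] → 38
@38: signature [10B, align 2] → 48
@48: inode [8B, align 4] → 56
@56: offset [4B, align 4] → 60
@60: crc [2B, align 2] → 62
+2 pad (align 4)
@64: reserved [4B, align 4] → 68
@68: n_entries [4B, align 4] → 72
@72: version [1B, align 1] → 73
+3 tail pad (align 4)
size 76, align 4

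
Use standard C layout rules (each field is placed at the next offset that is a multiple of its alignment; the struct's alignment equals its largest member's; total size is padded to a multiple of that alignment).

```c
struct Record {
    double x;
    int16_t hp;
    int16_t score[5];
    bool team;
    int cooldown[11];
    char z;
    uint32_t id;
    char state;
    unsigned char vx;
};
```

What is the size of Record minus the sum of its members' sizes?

8

0..8  x  (8B, 8-aligned)
8..10  hp  (2B, 2-aligned)
10..20  score  (10B, 2-aligned)
20..21  team  (1B, 1-aligned)
21..24  -- padding (3B)
24..68  cooldown  (44B, 4-aligned)
68..69  z  (1B, 1-aligned)
69..72  -- padding (3B)
72..76  id  (4B, 4-aligned)
76..77  state  (1B, 1-aligned)
77..78  vx  (1B, 1-aligned)
78..80  -- tail padding (2B)
sizeof = 80, alignof = 8
data bytes 72, size 80 → padding 8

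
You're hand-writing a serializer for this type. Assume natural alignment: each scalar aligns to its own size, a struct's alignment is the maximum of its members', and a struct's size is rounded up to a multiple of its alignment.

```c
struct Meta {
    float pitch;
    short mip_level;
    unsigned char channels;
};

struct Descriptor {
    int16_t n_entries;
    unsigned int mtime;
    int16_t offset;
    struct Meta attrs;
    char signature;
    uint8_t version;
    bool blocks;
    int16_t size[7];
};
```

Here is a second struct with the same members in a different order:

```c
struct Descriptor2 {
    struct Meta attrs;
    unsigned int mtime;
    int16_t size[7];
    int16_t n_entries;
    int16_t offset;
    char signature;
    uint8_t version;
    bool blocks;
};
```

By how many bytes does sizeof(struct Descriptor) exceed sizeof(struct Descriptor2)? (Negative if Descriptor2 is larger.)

4

Meta: @0: pitch [4B, align 4] → 4; @4: mip_level [2B, align 2] → 6; @6: channels [1B, align 1] → 7; +1 tail pad (align 4); size 8, align 4
@0: n_entries [2B, align 2] → 2
+2 pad (align 4)
@4: mtime [4B, align 4] → 8
@8: offset [2B, align 2] → 10
+2 pad (align 4)
@12: attrs [8B, align 4] → 20
@20: signature [1B, align 1] → 21
@21: version [1B, align 1] → 22
@22: blocks [1B, align 1] → 23
+1 pad (align 2)
@24: size [14B, align 2] → 38
+2 tail pad (align 4)
size 40, align 4
— Descriptor2 —
@0: attrs [8B, align 4] → 8
@8: mtime [4B, align 4] → 12
@12: size [14B, align 2] → 26
@26: n_entries [2B, align 2] → 28
@28: offset [2B, align 2] → 30
@30: signature [1B, align 1] → 31
@31: version [1B, align 1] → 32
@32: blocks [1B, align 1] → 33
+3 tail pad (align 4)
size 36, align 4
40 − 36 = 4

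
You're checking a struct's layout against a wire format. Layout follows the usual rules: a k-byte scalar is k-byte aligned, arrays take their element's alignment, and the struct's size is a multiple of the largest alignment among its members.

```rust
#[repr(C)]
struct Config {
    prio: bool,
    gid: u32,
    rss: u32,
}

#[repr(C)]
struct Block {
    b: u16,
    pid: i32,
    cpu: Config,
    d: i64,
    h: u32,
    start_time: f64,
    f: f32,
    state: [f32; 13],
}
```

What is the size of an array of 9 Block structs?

Config: 0..1  prio  (1B, 1-aligned); 1..4  -- padding (3B); 4..8  gid  (4B, 4-aligned); 8..12  rss  (4B, 4-aligned); sizeof = 12, alignof = 4
0..2  b  (2B, 2-aligned)
2..4  -- padding (2B)
4..8  pid  (4B, 4-aligned)
8..20  cpu  (12B, 4-aligned)
20..24  -- padding (4B)
24..32  d  (8B, 8-aligned)
32..36  h  (4B, 4-aligned)
36..40  -- padding (4B)
40..48  start_time  (8B, 8-aligned)
48..52  f  (4B, 4-aligned)
52..104  state  (52B, 4-aligned)
sizeof = 104, alignof = 8
array of 9: 9 × 104 = 936

936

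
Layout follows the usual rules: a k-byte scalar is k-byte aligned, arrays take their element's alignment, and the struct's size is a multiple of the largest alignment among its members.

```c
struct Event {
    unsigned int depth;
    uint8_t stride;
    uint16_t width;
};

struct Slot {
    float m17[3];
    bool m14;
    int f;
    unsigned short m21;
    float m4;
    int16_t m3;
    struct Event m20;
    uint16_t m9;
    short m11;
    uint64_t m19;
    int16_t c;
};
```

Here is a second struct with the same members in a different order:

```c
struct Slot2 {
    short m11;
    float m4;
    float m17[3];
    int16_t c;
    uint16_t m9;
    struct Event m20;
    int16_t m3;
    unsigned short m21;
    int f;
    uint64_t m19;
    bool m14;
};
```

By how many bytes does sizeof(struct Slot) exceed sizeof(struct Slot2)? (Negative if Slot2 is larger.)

Event: depth at 0 (size 4, align 4) → ends 4; stride at 4 (size 1, align 1) → ends 5; pad 1 to align 2 for width; width at 6 (size 2, align 2) → ends 8; total 8 bytes, alignment 4
m17 at 0 (size 12, align 4) → ends 12
m14 at 12 (size 1, align 1) → ends 13
pad 3 to align 4 for f
f at 16 (size 4, align 4) → ends 20
m21 at 20 (size 2, align 2) → ends 22
pad 2 to align 4 for m4
m4 at 24 (size 4, align 4) → ends 28
m3 at 28 (size 2, align 2) → ends 30
pad 2 to align 4 for m20
m20 at 32 (size 8, align 4) → ends 40
m9 at 40 (size 2, align 2) → ends 42
m11 at 42 (size 2, align 2) → ends 44
pad 4 to align 8 for m19
m19 at 48 (size 8, align 8) → ends 56
c at 56 (size 2, align 2) → ends 58
tail pad 6 to reach multiple of 8
total 64 bytes, alignment 8
— Slot2 —
m11 at 0 (size 2, align 2) → ends 2
pad 2 to align 4 for m4
m4 at 4 (size 4, align 4) → ends 8
m17 at 8 (size 12, align 4) → ends 20
c at 20 (size 2, align 2) → ends 22
m9 at 22 (size 2, align 2) → ends 24
m20 at 24 (size 8, align 4) → ends 32
m3 at 32 (size 2, align 2) → ends 34
m21 at 34 (size 2, align 2) → ends 36
f at 36 (size 4, align 4) → ends 40
m19 at 40 (size 8, align 8) → ends 48
m14 at 48 (size 1, align 1) → ends 49
tail pad 7 to reach multiple of 8
total 56 bytes, alignment 8
64 − 56 = 8

8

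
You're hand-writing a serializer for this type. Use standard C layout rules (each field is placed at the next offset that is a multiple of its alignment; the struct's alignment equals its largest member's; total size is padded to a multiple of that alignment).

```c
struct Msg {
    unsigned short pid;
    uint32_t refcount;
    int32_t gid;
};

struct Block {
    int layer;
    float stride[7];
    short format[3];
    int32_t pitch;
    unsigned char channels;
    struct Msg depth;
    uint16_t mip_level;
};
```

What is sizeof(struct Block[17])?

1088

Msg: 0..2  pid  (2B, 2-aligned); 2..4  -- padding (2B); 4..8  refcount  (4B, 4-aligned); 8..12  gid  (4B, 4-aligned); sizeof = 12, alignof = 4
0..4  layer  (4B, 4-aligned)
4..32  stride  (28B, 4-aligned)
32..38  format  (6B, 2-aligned)
38..40  -- padding (2B)
40..44  pitch  (4B, 4-aligned)
44..45  channels  (1B, 1-aligned)
45..48  -- padding (3B)
48..60  depth  (12B, 4-aligned)
60..62  mip_level  (2B, 2-aligned)
62..64  -- tail padding (2B)
sizeof = 64, alignof = 4
array of 17: 17 × 64 = 1088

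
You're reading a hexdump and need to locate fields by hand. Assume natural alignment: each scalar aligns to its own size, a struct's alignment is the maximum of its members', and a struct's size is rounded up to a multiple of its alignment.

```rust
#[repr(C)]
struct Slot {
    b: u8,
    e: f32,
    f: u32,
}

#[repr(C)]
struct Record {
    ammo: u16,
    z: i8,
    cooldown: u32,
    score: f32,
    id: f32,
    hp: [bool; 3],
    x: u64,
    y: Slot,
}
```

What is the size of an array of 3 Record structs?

144

Slot: @0: b [1B, align 1] → 1; +3 pad (align 4); @4: e [4B, align 4] → 8; @8: f [4B, align 4] → 12; size 12, align 4
@0: ammo [2B, align 2] → 2
@2: z [1B, align 1] → 3
+1 pad (align 4)
@4: cooldown [4B, align 4] → 8
@8: score [4B, align 4] → 12
@12: id [4B, align 4] → 16
@16: hp [3B, align 1] → 19
+5 pad (align 8)
@24: x [8B, align 8] → 32
@32: y [12B, align 4] → 44
+4 tail pad (align 8)
size 48, align 8
array of 3: 3 × 48 = 144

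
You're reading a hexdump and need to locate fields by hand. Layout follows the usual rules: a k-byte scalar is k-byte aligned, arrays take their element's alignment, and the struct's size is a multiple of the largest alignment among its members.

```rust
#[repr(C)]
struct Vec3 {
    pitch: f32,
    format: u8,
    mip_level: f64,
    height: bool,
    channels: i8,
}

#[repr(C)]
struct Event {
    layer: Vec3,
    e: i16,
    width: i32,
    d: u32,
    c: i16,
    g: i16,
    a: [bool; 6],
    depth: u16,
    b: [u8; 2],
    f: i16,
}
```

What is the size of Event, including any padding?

Vec3: @0: pitch [4B, align 4] → 4; @4: format [1B, align 1] → 5; +3 pad (align 8); @8: mip_level [8B, align 8] → 16; @16: height [1B, align 1] → 17; @17: channels [1B, align 1] → 18; +6 tail pad (align 8); size 24, align 8
@0: layer [24B, align 8] → 24
@24: e [2B, align 2] → 26
+2 pad (align 4)
@28: width [4B, align 4] → 32
@32: d [4B, align 4] → 36
@36: c [2B, align 2] → 38
@38: g [2B, align 2] → 40
@40: a [6B, align 1] → 46
@46: depth [2B, align 2] → 48
@48: b [2B, align 1] → 50
@50: f [2B, align 2] → 52
+4 tail pad (align 8)
size 56, align 8

56 bytes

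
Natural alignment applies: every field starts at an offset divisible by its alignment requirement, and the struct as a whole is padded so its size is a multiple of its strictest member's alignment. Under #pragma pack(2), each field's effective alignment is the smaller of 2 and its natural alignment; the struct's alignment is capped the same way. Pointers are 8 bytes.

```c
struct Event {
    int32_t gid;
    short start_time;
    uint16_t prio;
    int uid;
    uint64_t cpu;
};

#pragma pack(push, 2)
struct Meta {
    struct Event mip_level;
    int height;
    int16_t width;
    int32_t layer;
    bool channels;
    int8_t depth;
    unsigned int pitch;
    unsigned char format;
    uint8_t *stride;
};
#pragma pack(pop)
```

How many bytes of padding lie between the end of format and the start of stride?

Event: 0..4  gid  (4B, 4-aligned); 4..6  start_time  (2B, 2-aligned); 6..8  prio  (2B, 2-aligned); 8..12  uid  (4B, 4-aligned); 12..16  -- padding (4B); 16..24  cpu  (8B, 8-aligned); sizeof = 24, alignof = 8
0..24  mip_level  (24B, 2-aligned)
24..28  height  (4B, 2-aligned)
28..30  width  (2B, 2-aligned)
30..34  layer  (4B, 2-aligned)
34..35  channels  (1B, 1-aligned)
35..36  depth  (1B, 1-aligned)
36..40  pitch  (4B, 2-aligned)
40..41  format  (1B, 1-aligned)
41..42  -- padding (1B)
42..50  stride  (8B, 2-aligned)

1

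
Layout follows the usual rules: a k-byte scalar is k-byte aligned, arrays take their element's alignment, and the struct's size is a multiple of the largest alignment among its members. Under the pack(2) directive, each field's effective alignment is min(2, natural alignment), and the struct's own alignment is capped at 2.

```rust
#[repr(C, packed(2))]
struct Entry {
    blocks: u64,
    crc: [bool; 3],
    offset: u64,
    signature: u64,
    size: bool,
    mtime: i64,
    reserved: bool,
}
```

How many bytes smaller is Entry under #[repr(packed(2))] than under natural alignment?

natural layout:
  @0: blocks [8B, align 8] → 8
  @8: crc [3B, align 1] → 11
  +5 pad (align 8)
  @16: offset [8B, align 8] → 24
  @24: signature [8B, align 8] → 32
  @32: size [1B, align 1] → 33
  +7 pad (align 8)
  @40: mtime [8B, align 8] → 48
  @48: reserved [1B, align 1] → 49
  +7 tail pad (align 8)
  size 56, align 8
packed(2) layout:
  @0: blocks [8B, align 2] → 8
  @8: crc [3B, align 1] → 11
  +1 pad (align 2)
  @12: offset [8B, align 2] → 20
  @20: signature [8B, align 2] → 28
  @28: size [1B, align 1] → 29
  +1 pad (align 2)
  @30: mtime [8B, align 2] → 38
  @38: reserved [1B, align 1] → 39
  +1 tail pad (align 2)
  size 40, align 2
56 − 40 = 16

16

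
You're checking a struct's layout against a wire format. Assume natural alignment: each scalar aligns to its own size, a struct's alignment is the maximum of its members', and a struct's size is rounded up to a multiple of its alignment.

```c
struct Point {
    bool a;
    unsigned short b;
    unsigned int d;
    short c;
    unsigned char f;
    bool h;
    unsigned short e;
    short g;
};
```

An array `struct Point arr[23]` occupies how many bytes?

368

0..1  a  (1B, 1-aligned)
1..2  -- padding (1B)
2..4  b  (2B, 2-aligned)
4..8  d  (4B, 4-aligned)
8..10  c  (2B, 2-aligned)
10..11  f  (1B, 1-aligned)
11..12  h  (1B, 1-aligned)
12..14  e  (2B, 2-aligned)
14..16  g  (2B, 2-aligned)
sizeof = 16, alignof = 4
array of 23: 23 × 16 = 368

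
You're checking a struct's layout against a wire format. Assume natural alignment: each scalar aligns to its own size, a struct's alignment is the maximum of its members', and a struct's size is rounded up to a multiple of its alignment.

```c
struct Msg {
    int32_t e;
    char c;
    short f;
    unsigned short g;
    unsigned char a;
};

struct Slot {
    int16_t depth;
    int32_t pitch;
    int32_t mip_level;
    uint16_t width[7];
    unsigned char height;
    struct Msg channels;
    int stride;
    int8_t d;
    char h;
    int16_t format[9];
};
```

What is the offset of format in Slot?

46

Msg: 0..4  e  (4B, 4-aligned); 4..5  c  (1B, 1-aligned); 5..6  -- padding (1B); 6..8  f  (2B, 2-aligned); 8..10  g  (2B, 2-aligned); 10..11  a  (1B, 1-aligned); 11..12  -- tail padding (1B); sizeof = 12, alignof = 4
0..2  depth  (2B, 2-aligned)
2..4  -- padding (2B)
4..8  pitch  (4B, 4-aligned)
8..12  mip_level  (4B, 4-aligned)
12..26  width  (14B, 2-aligned)
26..27  height  (1B, 1-aligned)
27..28  -- padding (1B)
28..40  channels  (12B, 4-aligned)
40..44  stride  (4B, 4-aligned)
44..45  d  (1B, 1-aligned)
45..46  h  (1B, 1-aligned)
46..64  format  (18B, 2-aligned)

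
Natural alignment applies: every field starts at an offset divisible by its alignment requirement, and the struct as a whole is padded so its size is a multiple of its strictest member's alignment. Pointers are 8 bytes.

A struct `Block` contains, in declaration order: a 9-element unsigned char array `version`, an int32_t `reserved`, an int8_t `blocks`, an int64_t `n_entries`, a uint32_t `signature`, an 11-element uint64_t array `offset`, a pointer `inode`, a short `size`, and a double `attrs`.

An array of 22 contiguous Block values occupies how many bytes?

0..9  version  (9B, 1-aligned)
9..12  -- padding (3B)
12..16  reserved  (4B, 4-aligned)
16..17  blocks  (1B, 1-aligned)
17..24  -- padding (7B)
24..32  n_entries  (8B, 8-aligned)
32..36  signature  (4B, 4-aligned)
36..40  -- padding (4B)
40..128  offset  (88B, 8-aligned)
128..136  inode  (8B, 8-aligned)
136..138  size  (2B, 2-aligned)
138..144  -- padding (6B)
144..152  attrs  (8B, 8-aligned)
sizeof = 152, alignof = 8
array of 22: 22 × 152 = 3344

3344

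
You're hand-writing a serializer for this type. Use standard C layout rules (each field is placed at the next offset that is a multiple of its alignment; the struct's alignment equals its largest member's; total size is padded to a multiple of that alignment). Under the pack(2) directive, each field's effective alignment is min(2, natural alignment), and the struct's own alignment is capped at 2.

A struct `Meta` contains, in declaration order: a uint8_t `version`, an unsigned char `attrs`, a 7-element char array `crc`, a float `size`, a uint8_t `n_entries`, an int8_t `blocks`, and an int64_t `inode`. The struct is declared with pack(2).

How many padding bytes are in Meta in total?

0..1  version  (1B, 1-aligned)
1..2  attrs  (1B, 1-aligned)
2..9  crc  (7B, 1-aligned)
9..10  -- padding (1B)
10..14  size  (4B, 2-aligned)
14..15  n_entries  (1B, 1-aligned)
15..16  blocks  (1B, 1-aligned)
16..24  inode  (8B, 2-aligned)
sizeof = 24, alignof = 2
data bytes 23, size 24 → padding 1

1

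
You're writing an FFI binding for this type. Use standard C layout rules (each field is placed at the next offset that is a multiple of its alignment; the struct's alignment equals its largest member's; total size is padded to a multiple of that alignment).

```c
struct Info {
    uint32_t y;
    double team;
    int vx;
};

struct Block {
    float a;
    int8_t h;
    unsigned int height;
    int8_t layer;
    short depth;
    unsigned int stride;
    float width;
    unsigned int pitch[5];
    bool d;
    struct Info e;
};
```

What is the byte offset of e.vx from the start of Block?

64

Info: @0: y [4B, align 4] → 4; +4 pad (align 8); @8: team [8B, align 8] → 16; @16: vx [4B, align 4] → 20; +4 tail pad (align 8); size 24, align 8
@0: a [4B, align 4] → 4
@4: h [1B, align 1] → 5
+3 pad (align 4)
@8: height [4B, align 4] → 12
@12: layer [1B, align 1] → 13
+1 pad (align 2)
@14: depth [2B, align 2] → 16
@16: stride [4B, align 4] → 20
@20: width [4B, align 4] → 24
@24: pitch [20B, align 4] → 44
@44: d [1B, align 1] → 45
+3 pad (align 8)
@48: e [24B, align 8] → 72
within Info: vx at 16
48 + 16 = 64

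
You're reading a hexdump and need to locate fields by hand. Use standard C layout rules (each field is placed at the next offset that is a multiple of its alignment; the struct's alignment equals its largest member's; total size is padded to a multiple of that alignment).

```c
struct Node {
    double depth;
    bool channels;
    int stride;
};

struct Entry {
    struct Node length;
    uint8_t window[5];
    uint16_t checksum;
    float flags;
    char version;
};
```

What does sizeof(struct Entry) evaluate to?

32 bytes

Node: depth at 0 (size 8, align 8) → ends 8; channels at 8 (size 1, align 1) → ends 9; pad 3 to align 4 for stride; stride at 12 (size 4, align 4) → ends 16; total 16 bytes, alignment 8
length at 0 (size 16, align 8) → ends 16
window at 16 (size 5, align 1) → ends 21
pad 1 to align 2 for checksum
checksum at 22 (size 2, align 2) → ends 24
flags at 24 (size 4, align 4) → ends 28
version at 28 (size 1, align 1) → ends 29
tail pad 3 to reach multiple of 8
total 32 bytes, alignment 8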